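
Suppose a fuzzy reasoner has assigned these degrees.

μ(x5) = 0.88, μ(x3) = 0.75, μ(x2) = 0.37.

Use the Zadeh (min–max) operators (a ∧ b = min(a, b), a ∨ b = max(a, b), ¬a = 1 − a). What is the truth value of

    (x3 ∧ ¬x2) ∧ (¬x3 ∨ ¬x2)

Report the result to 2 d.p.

0.63

¬x2 = 1 − 0.37 = 0.63
x3 ∧ ¬x2 = min(a, b) on (0.75, 0.63) = 0.63
¬x3 = 1 − 0.75 = 0.25
¬x2 = 1 − 0.37 = 0.63
¬x3 ∨ ¬x2 = max(a, b) on (0.25, 0.63) = 0.63
(x3 ∧ ¬x2) ∧ (¬x3 ∨ ¬x2) = min(a, b) on (0.63, 0.63) = 0.63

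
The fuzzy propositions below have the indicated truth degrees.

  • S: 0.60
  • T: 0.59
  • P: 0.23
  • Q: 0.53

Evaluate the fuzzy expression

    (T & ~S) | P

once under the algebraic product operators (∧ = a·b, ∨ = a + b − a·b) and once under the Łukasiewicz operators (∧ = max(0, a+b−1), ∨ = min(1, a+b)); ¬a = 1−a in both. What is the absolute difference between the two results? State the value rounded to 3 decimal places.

Under algebraic product:
  ~S = 1 − 0.6000 = 0.4000
  T & ~S = a·b on (0.5900, 0.4000) = 0.2360
  (T & ~S) | P = a + b − a·b on (0.2360, 0.2300) = 0.4117
  → value = 0.4117
Under Łukasiewicz:
  ~S = 1 − 0.60 = 0.40
  T & ~S = max(0, a+b−1) on (0.59, 0.40) = 0.00
  (T & ~S) | P = min(1, a+b) on (0.00, 0.23) = 0.23
  → value = 0.2300
|0.4117 − 0.2300| = 0.182

0.182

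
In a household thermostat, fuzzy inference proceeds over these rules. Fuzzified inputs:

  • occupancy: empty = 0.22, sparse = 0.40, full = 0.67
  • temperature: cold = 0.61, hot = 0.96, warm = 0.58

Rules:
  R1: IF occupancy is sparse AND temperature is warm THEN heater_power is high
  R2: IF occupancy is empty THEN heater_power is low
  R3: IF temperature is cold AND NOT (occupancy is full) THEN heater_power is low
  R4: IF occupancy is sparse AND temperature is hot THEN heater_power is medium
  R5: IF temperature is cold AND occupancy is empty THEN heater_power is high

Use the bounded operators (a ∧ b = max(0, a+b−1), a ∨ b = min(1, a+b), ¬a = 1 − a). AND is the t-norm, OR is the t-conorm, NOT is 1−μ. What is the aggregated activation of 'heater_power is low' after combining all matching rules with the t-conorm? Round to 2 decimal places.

R1: sparse=0.40, warm=0.58; AND[max(0, a+b−1)] → w = 0.00
R2: empty=0.22 → w = 0.22
R3: cold=0.61, ¬full=1−0.67=0.33; AND[max(0, a+b−1)] → w = 0.00
R4: sparse=0.40, hot=0.96; AND[max(0, a+b−1)] → w = 0.36
R5: cold=0.61, empty=0.22; AND[max(0, a+b−1)] → w = 0.00
Rules with consequent 'low': {R2, R3} → strengths 0.22, 0.00
Aggregate via t-conorm [min(1, a+b)]: 0.22

0.22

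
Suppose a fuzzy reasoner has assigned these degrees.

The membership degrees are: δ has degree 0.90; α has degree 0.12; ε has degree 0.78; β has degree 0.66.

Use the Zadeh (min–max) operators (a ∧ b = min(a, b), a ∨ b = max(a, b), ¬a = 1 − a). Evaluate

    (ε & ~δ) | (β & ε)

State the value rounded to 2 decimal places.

~δ = 1 − 0.90 = 0.10
ε & ~δ = min(a, b) on (0.78, 0.10) = 0.10
β & ε = min(a, b) on (0.66, 0.78) = 0.66
(ε & ~δ) | (β & ε) = max(a, b) on (0.10, 0.66) = 0.66

0.66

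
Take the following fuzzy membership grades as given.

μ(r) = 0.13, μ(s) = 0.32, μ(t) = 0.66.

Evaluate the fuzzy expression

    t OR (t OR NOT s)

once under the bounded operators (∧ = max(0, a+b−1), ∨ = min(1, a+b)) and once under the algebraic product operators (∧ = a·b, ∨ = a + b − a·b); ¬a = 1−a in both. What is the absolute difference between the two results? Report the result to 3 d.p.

0.037

Under bounded:
  NOT s = 1 − 0.32 = 0.68
  t OR NOT s = min(1, a+b) on (0.66, 0.68) = 1.00
  t OR (t OR NOT s) = min(1, a+b) on (0.66, 1.00) = 1.00
  → value = 1.0000
Under algebraic product:
  NOT s = 1 − 0.3200 = 0.6800
  t OR NOT s = a + b − a·b on (0.6600, 0.6800) = 0.8912
  t OR (t OR NOT s) = a + b − a·b on (0.6600, 0.8912) = 0.9630
  → value = 0.9630
|1.0000 − 0.9630| = 0.037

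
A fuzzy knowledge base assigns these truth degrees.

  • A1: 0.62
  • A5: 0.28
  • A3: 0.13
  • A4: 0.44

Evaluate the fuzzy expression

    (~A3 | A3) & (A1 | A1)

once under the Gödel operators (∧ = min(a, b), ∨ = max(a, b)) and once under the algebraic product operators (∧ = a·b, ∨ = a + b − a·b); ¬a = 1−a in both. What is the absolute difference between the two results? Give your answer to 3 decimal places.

0.139

Under Gödel:
  ~A3 = 1 − 0.13 = 0.87
  ~A3 | A3 = max(a, b) on (0.87, 0.13) = 0.87
  A1 | A1 = max(a, b) on (0.62, 0.62) = 0.62
  (~A3 | A3) & (A1 | A1) = min(a, b) on (0.87, 0.62) = 0.62
  → value = 0.6200
Under algebraic product:
  ~A3 = 1 − 0.1300 = 0.8700
  ~A3 | A3 = a + b − a·b on (0.8700, 0.1300) = 0.8869
  A1 | A1 = a + b − a·b on (0.6200, 0.6200) = 0.8556
  (~A3 | A3) & (A1 | A1) = a·b on (0.8869, 0.8556) = 0.7588
  → value = 0.7588
|0.6200 − 0.7588| = 0.139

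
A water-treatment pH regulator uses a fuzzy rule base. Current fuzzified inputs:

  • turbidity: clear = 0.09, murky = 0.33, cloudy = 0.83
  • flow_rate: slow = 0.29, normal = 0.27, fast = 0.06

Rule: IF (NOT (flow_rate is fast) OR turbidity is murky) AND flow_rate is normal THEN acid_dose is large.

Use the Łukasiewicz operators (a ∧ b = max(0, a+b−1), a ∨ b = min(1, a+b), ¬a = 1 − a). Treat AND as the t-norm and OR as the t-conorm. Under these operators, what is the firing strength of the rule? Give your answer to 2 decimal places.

firing strength: (¬fast=1−0.06=0.94 OR murky=0.33) = 1.00; AND[max(0, a+b−1)] with normal=0.27 → w = 0.27

0.27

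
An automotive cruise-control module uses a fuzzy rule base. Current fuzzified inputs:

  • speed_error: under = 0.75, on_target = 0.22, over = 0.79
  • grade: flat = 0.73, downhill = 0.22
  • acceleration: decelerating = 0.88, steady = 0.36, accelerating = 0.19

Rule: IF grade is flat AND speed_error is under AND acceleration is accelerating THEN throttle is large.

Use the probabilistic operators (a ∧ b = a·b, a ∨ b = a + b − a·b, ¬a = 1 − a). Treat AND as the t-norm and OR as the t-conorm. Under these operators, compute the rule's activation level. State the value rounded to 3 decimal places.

0.104

firing strength: flat=0.73, under=0.75, accelerating=0.19; AND[a·b] → w = 0.1040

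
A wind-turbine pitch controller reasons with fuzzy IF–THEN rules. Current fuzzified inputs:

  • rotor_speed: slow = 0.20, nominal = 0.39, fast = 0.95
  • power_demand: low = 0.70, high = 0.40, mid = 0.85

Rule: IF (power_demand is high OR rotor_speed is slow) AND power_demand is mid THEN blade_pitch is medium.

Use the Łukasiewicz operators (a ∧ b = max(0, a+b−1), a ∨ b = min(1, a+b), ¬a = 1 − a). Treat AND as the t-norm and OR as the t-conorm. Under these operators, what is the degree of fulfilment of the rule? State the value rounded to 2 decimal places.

firing strength: (high=0.40 OR slow=0.20) = 0.60; AND[max(0, a+b−1)] with mid=0.85 → w = 0.45

0.45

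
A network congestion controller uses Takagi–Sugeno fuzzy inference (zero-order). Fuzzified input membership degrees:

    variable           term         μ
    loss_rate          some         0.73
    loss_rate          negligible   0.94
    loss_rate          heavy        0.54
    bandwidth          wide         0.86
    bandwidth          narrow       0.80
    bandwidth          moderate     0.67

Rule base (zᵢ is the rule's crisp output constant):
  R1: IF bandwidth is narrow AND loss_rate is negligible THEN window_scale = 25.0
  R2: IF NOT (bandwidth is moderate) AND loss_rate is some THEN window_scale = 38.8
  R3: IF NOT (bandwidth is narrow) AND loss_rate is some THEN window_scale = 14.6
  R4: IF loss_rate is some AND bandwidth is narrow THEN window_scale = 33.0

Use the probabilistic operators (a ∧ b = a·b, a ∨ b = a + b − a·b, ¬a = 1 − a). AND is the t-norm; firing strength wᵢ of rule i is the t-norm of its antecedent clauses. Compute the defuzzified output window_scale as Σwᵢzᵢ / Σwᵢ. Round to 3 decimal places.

R1 (z=25.0): narrow=0.80, negligible=0.94; AND[a·b] → w = 0.7520
R2 (z=38.8): ¬moderate=1−0.67=0.33, some=0.73; AND[a·b] → w = 0.2409
R3 (z=14.6): ¬narrow=1−0.80=0.20, some=0.73; AND[a·b] → w = 0.1460
R4 (z=33.0): some=0.73, narrow=0.80; AND[a·b] → w = 0.5840
Weighted average = (0.7520·25.0 + 0.2409·38.8 + 0.1460·14.6 + 0.5840·33.0) / (0.7520 + 0.2409 + 0.1460 + 0.5840)
  = 49.5505 / 1.7229 = 28.760

28.760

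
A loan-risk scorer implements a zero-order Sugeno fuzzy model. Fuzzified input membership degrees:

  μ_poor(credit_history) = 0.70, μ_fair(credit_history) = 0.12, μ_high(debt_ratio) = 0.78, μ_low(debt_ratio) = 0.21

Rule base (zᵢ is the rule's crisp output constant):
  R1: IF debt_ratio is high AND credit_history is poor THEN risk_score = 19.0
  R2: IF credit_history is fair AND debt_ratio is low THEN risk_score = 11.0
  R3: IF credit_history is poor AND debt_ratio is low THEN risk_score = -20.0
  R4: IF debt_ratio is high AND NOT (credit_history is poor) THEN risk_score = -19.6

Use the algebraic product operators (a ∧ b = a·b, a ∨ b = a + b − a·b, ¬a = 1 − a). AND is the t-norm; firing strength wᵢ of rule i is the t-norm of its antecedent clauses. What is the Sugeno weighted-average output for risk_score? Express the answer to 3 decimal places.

3.282

R1 (z=19.0): high=0.78, poor=0.70; AND[a·b] → w = 0.5460
R2 (z=11.0): fair=0.12, low=0.21; AND[a·b] → w = 0.0252
R3 (z=-20.0): poor=0.70, low=0.21; AND[a·b] → w = 0.1470
R4 (z=-19.6): high=0.78, ¬poor=1−0.70=0.30; AND[a·b] → w = 0.2340
Weighted average = (0.5460·19.0 + 0.0252·11.0 + 0.1470·-20.0 + 0.2340·-19.6) / (0.5460 + 0.0252 + 0.1470 + 0.2340)
  = 3.1248 / 0.9522 = 3.282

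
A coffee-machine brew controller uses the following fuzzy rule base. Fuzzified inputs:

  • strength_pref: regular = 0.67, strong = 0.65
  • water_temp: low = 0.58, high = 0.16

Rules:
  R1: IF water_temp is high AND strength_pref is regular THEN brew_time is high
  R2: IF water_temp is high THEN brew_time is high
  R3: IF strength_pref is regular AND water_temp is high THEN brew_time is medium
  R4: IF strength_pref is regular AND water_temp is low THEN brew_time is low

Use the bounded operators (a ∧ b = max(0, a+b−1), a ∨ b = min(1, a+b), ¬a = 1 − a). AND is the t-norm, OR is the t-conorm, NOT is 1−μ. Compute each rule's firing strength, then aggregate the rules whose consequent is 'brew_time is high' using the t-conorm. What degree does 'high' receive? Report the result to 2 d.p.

0.16

R1: high=0.16, regular=0.67; AND[max(0, a+b−1)] → w = 0.00
R2: high=0.16 → w = 0.16
R3: regular=0.67, high=0.16; AND[max(0, a+b−1)] → w = 0.00
R4: regular=0.67, low=0.58; AND[max(0, a+b−1)] → w = 0.25
Rules with consequent 'high': {R1, R2} → strengths 0.00, 0.16
Aggregate via t-conorm [min(1, a+b)]: 0.16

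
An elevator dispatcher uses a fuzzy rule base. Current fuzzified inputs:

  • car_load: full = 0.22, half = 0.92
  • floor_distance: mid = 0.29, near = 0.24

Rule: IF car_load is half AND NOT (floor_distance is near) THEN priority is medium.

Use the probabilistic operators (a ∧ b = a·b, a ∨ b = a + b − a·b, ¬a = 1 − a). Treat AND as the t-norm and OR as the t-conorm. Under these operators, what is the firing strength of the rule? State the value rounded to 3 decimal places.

firing strength: half=0.92, ¬near=1−0.24=0.76; AND[a·b] → w = 0.6992

0.699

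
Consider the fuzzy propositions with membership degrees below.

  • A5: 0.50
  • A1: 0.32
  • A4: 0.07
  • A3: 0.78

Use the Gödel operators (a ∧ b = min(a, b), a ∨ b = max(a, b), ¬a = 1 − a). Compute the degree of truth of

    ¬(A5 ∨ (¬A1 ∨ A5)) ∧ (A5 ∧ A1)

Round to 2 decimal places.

0.32

¬A1 = 1 − 0.32 = 0.68
¬A1 ∨ A5 = max(a, b) on (0.68, 0.50) = 0.68
A5 ∨ (¬A1 ∨ A5) = max(a, b) on (0.50, 0.68) = 0.68
¬(A5 ∨ (¬A1 ∨ A5)) = 1 − 0.68 = 0.32
A5 ∧ A1 = min(a, b) on (0.50, 0.32) = 0.32
¬(A5 ∨ (¬A1 ∨ A5)) ∧ (A5 ∧ A1) = min(a, b) on (0.32, 0.32) = 0.32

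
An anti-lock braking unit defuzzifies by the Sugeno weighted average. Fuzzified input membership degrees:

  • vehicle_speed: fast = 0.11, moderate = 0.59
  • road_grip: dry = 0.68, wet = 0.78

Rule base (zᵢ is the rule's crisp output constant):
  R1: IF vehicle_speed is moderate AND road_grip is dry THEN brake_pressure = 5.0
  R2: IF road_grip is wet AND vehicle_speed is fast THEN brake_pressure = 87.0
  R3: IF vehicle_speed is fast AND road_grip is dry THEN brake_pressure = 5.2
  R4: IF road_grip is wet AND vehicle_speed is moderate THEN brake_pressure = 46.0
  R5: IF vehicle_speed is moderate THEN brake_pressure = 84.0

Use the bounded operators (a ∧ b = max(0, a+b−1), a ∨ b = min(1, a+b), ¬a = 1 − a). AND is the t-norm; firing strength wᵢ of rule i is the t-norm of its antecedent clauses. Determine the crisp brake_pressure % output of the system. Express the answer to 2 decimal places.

55.23

R1 (z=5.0): moderate=0.59, dry=0.68; AND[max(0, a+b−1)] → w = 0.27
R2 (z=87.0): wet=0.78, fast=0.11; AND[max(0, a+b−1)] → w = 0.00
R3 (z=5.2): fast=0.11, dry=0.68; AND[max(0, a+b−1)] → w = 0.00
R4 (z=46.0): wet=0.78, moderate=0.59; AND[max(0, a+b−1)] → w = 0.37
R5 (z=84.0): moderate=0.59 → w = 0.59
Weighted average = (0.27·5.0 + 0.00·87.0 + 0.00·5.2 + 0.37·46.0 + 0.59·84.0) / (0.27 + 0.00 + 0.00 + 0.37 + 0.59)
  = 67.9300 / 1.2300 = 55.23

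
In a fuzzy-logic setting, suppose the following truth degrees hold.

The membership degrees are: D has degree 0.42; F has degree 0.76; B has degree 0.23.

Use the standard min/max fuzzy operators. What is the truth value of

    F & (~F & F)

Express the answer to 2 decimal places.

0.24

~F = 1 − 0.76 = 0.24
~F & F = min(a, b) on (0.24, 0.76) = 0.24
F & (~F & F) = min(a, b) on (0.76, 0.24) = 0.24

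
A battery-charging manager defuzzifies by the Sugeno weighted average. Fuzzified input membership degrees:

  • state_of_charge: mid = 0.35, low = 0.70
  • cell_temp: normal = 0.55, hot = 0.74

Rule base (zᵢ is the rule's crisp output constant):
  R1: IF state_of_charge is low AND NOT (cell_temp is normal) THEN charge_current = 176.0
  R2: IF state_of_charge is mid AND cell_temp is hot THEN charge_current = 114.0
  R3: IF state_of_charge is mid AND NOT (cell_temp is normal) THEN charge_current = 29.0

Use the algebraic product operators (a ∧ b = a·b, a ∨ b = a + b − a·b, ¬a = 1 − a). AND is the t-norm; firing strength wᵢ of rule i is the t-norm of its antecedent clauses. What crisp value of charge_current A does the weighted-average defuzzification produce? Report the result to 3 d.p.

R1 (z=176.0): low=0.70, ¬normal=1−0.55=0.45; AND[a·b] → w = 0.3150
R2 (z=114.0): mid=0.35, hot=0.74; AND[a·b] → w = 0.2590
R3 (z=29.0): mid=0.35, ¬normal=1−0.55=0.45; AND[a·b] → w = 0.1575
Weighted average = (0.3150·176.0 + 0.2590·114.0 + 0.1575·29.0) / (0.3150 + 0.2590 + 0.1575)
  = 89.5335 / 0.7315 = 122.397

122.397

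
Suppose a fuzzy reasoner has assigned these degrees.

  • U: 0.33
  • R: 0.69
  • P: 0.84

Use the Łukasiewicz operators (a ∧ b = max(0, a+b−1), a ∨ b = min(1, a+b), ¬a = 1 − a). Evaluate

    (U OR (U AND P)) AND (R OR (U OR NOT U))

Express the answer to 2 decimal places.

0.50

U AND P = max(0, a+b−1) on (0.33, 0.84) = 0.17
U OR (U AND P) = min(1, a+b) on (0.33, 0.17) = 0.50
NOT U = 1 − 0.33 = 0.67
U OR NOT U = min(1, a+b) on (0.33, 0.67) = 1.00
R OR (U OR NOT U) = min(1, a+b) on (0.69, 1.00) = 1.00
(U OR (U AND P)) AND (R OR (U OR NOT U)) = max(0, a+b−1) on (0.50, 1.00) = 0.50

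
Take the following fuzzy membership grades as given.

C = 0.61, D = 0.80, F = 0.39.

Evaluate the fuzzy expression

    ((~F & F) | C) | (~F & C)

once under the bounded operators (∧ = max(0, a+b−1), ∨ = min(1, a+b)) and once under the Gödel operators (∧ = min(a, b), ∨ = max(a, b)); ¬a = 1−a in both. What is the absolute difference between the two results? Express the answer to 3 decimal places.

0.220

Under bounded:
  ~F = 1 − 0.39 = 0.61
  ~F & F = max(0, a+b−1) on (0.61, 0.39) = 0.00
  (~F & F) | C = min(1, a+b) on (0.00, 0.61) = 0.61
  ~F = 1 − 0.39 = 0.61
  ~F & C = max(0, a+b−1) on (0.61, 0.61) = 0.22
  ((~F & F) | C) | (~F & C) = min(1, a+b) on (0.61, 0.22) = 0.83
  → value = 0.8300
Under Gödel:
  ~F = 1 − 0.39 = 0.61
  ~F & F = min(a, b) on (0.61, 0.39) = 0.39
  (~F & F) | C = max(a, b) on (0.39, 0.61) = 0.61
  ~F = 1 − 0.39 = 0.61
  ~F & C = min(a, b) on (0.61, 0.61) = 0.61
  ((~F & F) | C) | (~F & C) = max(a, b) on (0.61, 0.61) = 0.61
  → value = 0.6100
|0.8300 − 0.6100| = 0.220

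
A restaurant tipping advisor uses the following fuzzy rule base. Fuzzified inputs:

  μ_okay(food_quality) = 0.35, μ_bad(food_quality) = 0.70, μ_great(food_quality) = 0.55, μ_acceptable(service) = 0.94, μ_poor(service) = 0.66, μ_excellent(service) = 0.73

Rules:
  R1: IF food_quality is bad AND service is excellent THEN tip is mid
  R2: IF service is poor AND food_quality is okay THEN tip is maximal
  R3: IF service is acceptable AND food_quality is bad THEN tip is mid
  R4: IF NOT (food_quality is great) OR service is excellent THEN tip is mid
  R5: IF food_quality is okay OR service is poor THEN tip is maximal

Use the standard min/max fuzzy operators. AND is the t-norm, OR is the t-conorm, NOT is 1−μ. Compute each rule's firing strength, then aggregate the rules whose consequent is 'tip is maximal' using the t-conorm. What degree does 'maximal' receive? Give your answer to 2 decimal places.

R1: bad=0.70, excellent=0.73; AND[min(a, b)] → w = 0.70
R2: poor=0.66, okay=0.35; AND[min(a, b)] → w = 0.35
R3: acceptable=0.94, bad=0.70; AND[min(a, b)] → w = 0.70
R4: ¬great=1−0.55=0.45, excellent=0.73; OR[max(a, b)] → w = 0.73
R5: okay=0.35, poor=0.66; OR[max(a, b)] → w = 0.66
Rules with consequent 'maximal': {R2, R5} → strengths 0.35, 0.66
Aggregate via t-conorm [max(a, b)]: 0.66

0.66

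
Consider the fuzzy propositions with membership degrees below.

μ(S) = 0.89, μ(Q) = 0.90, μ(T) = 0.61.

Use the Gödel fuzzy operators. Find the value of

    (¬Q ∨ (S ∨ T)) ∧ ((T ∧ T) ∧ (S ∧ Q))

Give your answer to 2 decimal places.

¬Q = 1 − 0.90 = 0.10
S ∨ T = max(a, b) on (0.89, 0.61) = 0.89
¬Q ∨ (S ∨ T) = max(a, b) on (0.10, 0.89) = 0.89
T ∧ T = min(a, b) on (0.61, 0.61) = 0.61
S ∧ Q = min(a, b) on (0.89, 0.90) = 0.89
(T ∧ T) ∧ (S ∧ Q) = min(a, b) on (0.61, 0.89) = 0.61
(¬Q ∨ (S ∨ T)) ∧ ((T ∧ T) ∧ (S ∧ Q)) = min(a, b) on (0.89, 0.61) = 0.61

0.61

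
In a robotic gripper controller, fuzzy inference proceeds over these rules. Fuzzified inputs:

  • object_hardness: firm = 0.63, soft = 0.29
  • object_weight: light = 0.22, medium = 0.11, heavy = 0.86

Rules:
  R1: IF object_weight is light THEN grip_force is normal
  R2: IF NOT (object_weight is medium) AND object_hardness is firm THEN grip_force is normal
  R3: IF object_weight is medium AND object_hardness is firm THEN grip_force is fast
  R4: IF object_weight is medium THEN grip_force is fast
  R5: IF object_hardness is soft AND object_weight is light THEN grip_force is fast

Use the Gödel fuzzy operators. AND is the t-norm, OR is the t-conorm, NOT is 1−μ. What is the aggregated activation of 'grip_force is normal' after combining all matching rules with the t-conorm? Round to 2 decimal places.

0.63

R1: light=0.22 → w = 0.22
R2: ¬medium=1−0.11=0.89, firm=0.63; AND[min(a, b)] → w = 0.63
R3: medium=0.11, firm=0.63; AND[min(a, b)] → w = 0.11
R4: medium=0.11 → w = 0.11
R5: soft=0.29, light=0.22; AND[min(a, b)] → w = 0.22
Rules with consequent 'normal': {R1, R2} → strengths 0.22, 0.63
Aggregate via t-conorm [max(a, b)]: 0.63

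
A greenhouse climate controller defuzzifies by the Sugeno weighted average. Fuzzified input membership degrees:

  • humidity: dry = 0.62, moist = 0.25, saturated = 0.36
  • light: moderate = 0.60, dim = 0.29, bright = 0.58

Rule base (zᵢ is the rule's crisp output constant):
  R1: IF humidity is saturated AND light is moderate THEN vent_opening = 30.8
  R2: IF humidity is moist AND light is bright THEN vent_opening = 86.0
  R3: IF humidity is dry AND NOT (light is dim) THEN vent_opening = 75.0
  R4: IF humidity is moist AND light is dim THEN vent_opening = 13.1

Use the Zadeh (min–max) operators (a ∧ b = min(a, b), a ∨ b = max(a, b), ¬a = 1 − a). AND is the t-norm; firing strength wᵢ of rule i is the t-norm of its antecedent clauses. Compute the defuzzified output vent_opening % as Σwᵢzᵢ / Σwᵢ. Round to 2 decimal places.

55.65

R1 (z=30.8): saturated=0.36, moderate=0.60; AND[min(a, b)] → w = 0.36
R2 (z=86.0): moist=0.25, bright=0.58; AND[min(a, b)] → w = 0.25
R3 (z=75.0): dry=0.62, ¬dim=1−0.29=0.71; AND[min(a, b)] → w = 0.62
R4 (z=13.1): moist=0.25, dim=0.29; AND[min(a, b)] → w = 0.25
Weighted average = (0.36·30.8 + 0.25·86.0 + 0.62·75.0 + 0.25·13.1) / (0.36 + 0.25 + 0.62 + 0.25)
  = 82.3630 / 1.4800 = 55.65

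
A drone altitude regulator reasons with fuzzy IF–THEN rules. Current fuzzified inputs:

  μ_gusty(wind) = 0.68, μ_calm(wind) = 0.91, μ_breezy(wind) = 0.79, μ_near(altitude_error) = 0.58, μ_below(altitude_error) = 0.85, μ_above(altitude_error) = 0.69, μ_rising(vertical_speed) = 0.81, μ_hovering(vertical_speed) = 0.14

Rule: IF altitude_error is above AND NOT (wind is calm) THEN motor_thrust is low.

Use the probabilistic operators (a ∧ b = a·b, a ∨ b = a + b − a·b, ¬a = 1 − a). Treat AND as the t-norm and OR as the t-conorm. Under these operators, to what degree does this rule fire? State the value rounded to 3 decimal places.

firing strength: above=0.69, ¬calm=1−0.91=0.09; AND[a·b] → w = 0.0621

0.062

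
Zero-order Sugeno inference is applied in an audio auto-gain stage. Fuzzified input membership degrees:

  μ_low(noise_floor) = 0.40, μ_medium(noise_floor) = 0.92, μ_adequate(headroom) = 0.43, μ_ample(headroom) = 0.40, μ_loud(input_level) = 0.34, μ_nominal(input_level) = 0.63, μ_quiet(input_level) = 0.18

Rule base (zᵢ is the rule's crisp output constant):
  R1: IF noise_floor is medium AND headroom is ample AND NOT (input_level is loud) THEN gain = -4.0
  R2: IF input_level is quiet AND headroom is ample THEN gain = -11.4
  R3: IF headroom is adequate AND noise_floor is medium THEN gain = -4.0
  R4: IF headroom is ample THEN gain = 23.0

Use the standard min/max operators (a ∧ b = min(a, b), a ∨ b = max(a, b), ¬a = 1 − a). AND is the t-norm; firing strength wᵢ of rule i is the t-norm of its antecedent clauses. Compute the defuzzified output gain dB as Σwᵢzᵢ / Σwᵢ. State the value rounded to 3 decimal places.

2.715

R1 (z=-4.0): medium=0.92, ample=0.40, ¬loud=1−0.34=0.66; AND[min(a, b)] → w = 0.40
R2 (z=-11.4): quiet=0.18, ample=0.40; AND[min(a, b)] → w = 0.18
R3 (z=-4.0): adequate=0.43, medium=0.92; AND[min(a, b)] → w = 0.43
R4 (z=23.0): ample=0.40 → w = 0.40
Weighted average = (0.40·-4.0 + 0.18·-11.4 + 0.43·-4.0 + 0.40·23.0) / (0.40 + 0.18 + 0.43 + 0.40)
  = 3.8280 / 1.4100 = 2.715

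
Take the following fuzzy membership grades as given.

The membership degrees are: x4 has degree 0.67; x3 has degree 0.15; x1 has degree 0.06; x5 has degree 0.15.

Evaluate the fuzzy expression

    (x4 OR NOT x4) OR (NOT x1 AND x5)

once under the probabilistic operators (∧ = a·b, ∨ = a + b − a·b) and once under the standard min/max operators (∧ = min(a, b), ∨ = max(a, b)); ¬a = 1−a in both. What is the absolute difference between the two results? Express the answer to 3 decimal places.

0.140

Under probabilistic:
  NOT x4 = 1 − 0.6700 = 0.3300
  x4 OR NOT x4 = a + b − a·b on (0.6700, 0.3300) = 0.7789
  NOT x1 = 1 − 0.0600 = 0.9400
  NOT x1 AND x5 = a·b on (0.9400, 0.1500) = 0.1410
  (x4 OR NOT x4) OR (NOT x1 AND x5) = a + b − a·b on (0.7789, 0.1410) = 0.8101
  → value = 0.8101
Under standard min/max:
  NOT x4 = 1 − 0.67 = 0.33
  x4 OR NOT x4 = max(a, b) on (0.67, 0.33) = 0.67
  NOT x1 = 1 − 0.06 = 0.94
  NOT x1 AND x5 = min(a, b) on (0.94, 0.15) = 0.15
  (x4 OR NOT x4) OR (NOT x1 AND x5) = max(a, b) on (0.67, 0.15) = 0.67
  → value = 0.6700
|0.8101 − 0.6700| = 0.140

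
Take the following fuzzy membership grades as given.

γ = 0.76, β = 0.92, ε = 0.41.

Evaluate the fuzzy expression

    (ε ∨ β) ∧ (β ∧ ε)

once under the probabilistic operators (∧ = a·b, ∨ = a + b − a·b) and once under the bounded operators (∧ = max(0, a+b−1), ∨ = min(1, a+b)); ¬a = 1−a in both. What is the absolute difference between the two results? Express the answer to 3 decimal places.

0.029

Under probabilistic:
  ε ∨ β = a + b − a·b on (0.4100, 0.9200) = 0.9528
  β ∧ ε = a·b on (0.9200, 0.4100) = 0.3772
  (ε ∨ β) ∧ (β ∧ ε) = a·b on (0.9528, 0.3772) = 0.3594
  → value = 0.3594
Under bounded:
  ε ∨ β = min(1, a+b) on (0.41, 0.92) = 1.00
  β ∧ ε = max(0, a+b−1) on (0.92, 0.41) = 0.33
  (ε ∨ β) ∧ (β ∧ ε) = max(0, a+b−1) on (1.00, 0.33) = 0.33
  → value = 0.3300
|0.3594 − 0.3300| = 0.029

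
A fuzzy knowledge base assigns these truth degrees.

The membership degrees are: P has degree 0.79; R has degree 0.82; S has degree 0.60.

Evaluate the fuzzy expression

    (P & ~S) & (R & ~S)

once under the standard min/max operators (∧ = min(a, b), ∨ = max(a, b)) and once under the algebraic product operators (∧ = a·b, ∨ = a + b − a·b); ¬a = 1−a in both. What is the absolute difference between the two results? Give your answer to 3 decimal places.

0.296

Under standard min/max:
  ~S = 1 − 0.60 = 0.40
  P & ~S = min(a, b) on (0.79, 0.40) = 0.40
  ~S = 1 − 0.60 = 0.40
  R & ~S = min(a, b) on (0.82, 0.40) = 0.40
  (P & ~S) & (R & ~S) = min(a, b) on (0.40, 0.40) = 0.40
  → value = 0.4000
Under algebraic product:
  ~S = 1 − 0.6000 = 0.4000
  P & ~S = a·b on (0.7900, 0.4000) = 0.3160
  ~S = 1 − 0.6000 = 0.4000
  R & ~S = a·b on (0.8200, 0.4000) = 0.3280
  (P & ~S) & (R & ~S) = a·b on (0.3160, 0.3280) = 0.1036
  → value = 0.1036
|0.4000 − 0.1036| = 0.296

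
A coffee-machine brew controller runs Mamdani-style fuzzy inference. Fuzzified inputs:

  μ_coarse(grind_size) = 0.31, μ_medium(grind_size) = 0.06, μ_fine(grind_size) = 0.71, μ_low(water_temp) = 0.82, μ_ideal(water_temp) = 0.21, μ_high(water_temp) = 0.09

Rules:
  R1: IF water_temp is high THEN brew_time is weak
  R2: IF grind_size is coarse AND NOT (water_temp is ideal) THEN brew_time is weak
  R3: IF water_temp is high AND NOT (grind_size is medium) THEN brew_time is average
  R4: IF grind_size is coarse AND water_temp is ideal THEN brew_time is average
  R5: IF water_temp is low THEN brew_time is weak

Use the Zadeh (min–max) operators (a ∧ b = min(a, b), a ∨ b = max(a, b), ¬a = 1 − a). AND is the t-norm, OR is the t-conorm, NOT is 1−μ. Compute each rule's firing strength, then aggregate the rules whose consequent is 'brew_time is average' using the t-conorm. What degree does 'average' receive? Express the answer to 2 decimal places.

0.21

R1: high=0.09 → w = 0.09
R2: coarse=0.31, ¬ideal=1−0.21=0.79; AND[min(a, b)] → w = 0.31
R3: high=0.09, ¬medium=1−0.06=0.94; AND[min(a, b)] → w = 0.09
R4: coarse=0.31, ideal=0.21; AND[min(a, b)] → w = 0.21
R5: low=0.82 → w = 0.82
Rules with consequent 'average': {R3, R4} → strengths 0.09, 0.21
Aggregate via t-conorm [max(a, b)]: 0.21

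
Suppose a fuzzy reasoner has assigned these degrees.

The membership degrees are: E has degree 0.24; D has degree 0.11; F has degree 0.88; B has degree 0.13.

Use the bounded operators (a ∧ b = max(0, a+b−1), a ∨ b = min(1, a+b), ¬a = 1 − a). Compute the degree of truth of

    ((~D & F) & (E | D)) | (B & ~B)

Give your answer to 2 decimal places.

~D = 1 − 0.11 = 0.89
~D & F = max(0, a+b−1) on (0.89, 0.88) = 0.77
E | D = min(1, a+b) on (0.24, 0.11) = 0.35
(~D & F) & (E | D) = max(0, a+b−1) on (0.77, 0.35) = 0.12
~B = 1 − 0.13 = 0.87
B & ~B = max(0, a+b−1) on (0.13, 0.87) = 0.00
((~D & F) & (E | D)) | (B & ~B) = min(1, a+b) on (0.12, 0.00) = 0.12

0.12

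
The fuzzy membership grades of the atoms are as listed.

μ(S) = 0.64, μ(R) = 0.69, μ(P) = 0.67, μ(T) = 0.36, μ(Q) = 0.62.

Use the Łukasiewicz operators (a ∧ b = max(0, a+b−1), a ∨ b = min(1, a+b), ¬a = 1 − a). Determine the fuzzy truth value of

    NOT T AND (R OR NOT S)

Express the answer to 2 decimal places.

NOT T = 1 − 0.36 = 0.64
NOT S = 1 − 0.64 = 0.36
R OR NOT S = min(1, a+b) on (0.69, 0.36) = 1.00
NOT T AND (R OR NOT S) = max(0, a+b−1) on (0.64, 1.00) = 0.64

0.64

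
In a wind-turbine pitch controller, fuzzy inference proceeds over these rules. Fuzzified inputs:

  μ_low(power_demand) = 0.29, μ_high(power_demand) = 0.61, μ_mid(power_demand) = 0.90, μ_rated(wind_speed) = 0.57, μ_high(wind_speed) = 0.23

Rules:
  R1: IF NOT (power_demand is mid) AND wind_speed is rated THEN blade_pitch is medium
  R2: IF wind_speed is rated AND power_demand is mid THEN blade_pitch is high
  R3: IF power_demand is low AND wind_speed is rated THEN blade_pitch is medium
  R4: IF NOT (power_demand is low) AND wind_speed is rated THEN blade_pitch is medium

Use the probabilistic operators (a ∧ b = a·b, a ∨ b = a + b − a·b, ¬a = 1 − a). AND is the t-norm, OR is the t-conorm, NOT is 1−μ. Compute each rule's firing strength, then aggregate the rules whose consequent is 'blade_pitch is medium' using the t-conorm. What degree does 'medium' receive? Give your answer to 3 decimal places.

0.531

R1: ¬mid=1−0.90=0.10, rated=0.57; AND[a·b] → w = 0.0570
R2: rated=0.57, mid=0.90; AND[a·b] → w = 0.5130
R3: low=0.29, rated=0.57; AND[a·b] → w = 0.1653
R4: ¬low=1−0.29=0.71, rated=0.57; AND[a·b] → w = 0.4047
Rules with consequent 'medium': {R1, R3, R4} → strengths 0.0570, 0.1653, 0.4047
Aggregate via t-conorm [a + b − a·b]: 0.5314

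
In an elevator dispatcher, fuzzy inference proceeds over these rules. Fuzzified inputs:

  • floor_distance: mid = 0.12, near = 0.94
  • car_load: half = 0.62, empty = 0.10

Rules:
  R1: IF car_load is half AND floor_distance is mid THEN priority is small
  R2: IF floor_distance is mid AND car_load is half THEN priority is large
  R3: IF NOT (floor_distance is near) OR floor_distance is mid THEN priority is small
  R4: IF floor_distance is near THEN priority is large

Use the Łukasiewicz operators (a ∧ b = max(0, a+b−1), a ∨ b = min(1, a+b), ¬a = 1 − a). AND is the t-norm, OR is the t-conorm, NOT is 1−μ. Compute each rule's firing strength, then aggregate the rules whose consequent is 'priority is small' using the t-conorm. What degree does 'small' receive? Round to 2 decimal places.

R1: half=0.62, mid=0.12; AND[max(0, a+b−1)] → w = 0.00
R2: mid=0.12, half=0.62; AND[max(0, a+b−1)] → w = 0.00
R3: ¬near=1−0.94=0.06, mid=0.12; OR[min(1, a+b)] → w = 0.18
R4: near=0.94 → w = 0.94
Rules with consequent 'small': {R1, R3} → strengths 0.00, 0.18
Aggregate via t-conorm [min(1, a+b)]: 0.18

0.18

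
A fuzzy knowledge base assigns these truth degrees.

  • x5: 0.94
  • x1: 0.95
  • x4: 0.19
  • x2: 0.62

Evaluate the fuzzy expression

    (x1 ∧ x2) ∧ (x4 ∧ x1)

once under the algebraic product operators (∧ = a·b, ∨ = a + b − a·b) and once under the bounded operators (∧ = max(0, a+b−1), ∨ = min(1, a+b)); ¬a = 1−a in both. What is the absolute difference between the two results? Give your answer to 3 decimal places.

Under algebraic product:
  x1 ∧ x2 = a·b on (0.9500, 0.6200) = 0.5890
  x4 ∧ x1 = a·b on (0.1900, 0.9500) = 0.1805
  (x1 ∧ x2) ∧ (x4 ∧ x1) = a·b on (0.5890, 0.1805) = 0.1063
  → value = 0.1063
Under bounded:
  x1 ∧ x2 = max(0, a+b−1) on (0.95, 0.62) = 0.57
  x4 ∧ x1 = max(0, a+b−1) on (0.19, 0.95) = 0.14
  (x1 ∧ x2) ∧ (x4 ∧ x1) = max(0, a+b−1) on (0.57, 0.14) = 0.00
  → value = 0.0000
|0.1063 − 0.0000| = 0.106

0.106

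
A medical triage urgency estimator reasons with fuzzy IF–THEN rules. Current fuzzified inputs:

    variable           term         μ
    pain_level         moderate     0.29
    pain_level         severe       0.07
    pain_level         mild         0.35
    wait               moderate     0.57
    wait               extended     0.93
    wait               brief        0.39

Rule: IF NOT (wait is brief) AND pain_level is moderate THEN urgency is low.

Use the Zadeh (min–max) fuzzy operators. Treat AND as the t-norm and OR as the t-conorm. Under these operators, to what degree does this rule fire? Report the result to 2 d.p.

0.29

firing strength: ¬brief=1−0.39=0.61, moderate=0.29; AND[min(a, b)] → w = 0.29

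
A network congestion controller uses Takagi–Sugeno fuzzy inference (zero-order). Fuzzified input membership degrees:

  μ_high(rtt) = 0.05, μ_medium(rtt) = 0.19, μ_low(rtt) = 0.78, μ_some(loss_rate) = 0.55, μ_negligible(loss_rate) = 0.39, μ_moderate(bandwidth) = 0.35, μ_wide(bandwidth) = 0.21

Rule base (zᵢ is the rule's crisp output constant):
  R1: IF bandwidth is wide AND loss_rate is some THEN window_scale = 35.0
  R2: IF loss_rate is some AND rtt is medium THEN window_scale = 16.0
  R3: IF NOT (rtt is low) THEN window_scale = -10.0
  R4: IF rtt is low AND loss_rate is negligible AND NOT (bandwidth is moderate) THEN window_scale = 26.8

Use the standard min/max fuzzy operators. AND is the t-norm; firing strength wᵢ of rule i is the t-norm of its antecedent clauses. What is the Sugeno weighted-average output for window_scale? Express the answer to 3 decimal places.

18.457

R1 (z=35.0): wide=0.21, some=0.55; AND[min(a, b)] → w = 0.21
R2 (z=16.0): some=0.55, medium=0.19; AND[min(a, b)] → w = 0.19
R3 (z=-10.0): ¬low=1−0.78=0.22 → w = 0.22
R4 (z=26.8): low=0.78, negligible=0.39, ¬moderate=1−0.35=0.65; AND[min(a, b)] → w = 0.39
Weighted average = (0.21·35.0 + 0.19·16.0 + 0.22·-10.0 + 0.39·26.8) / (0.21 + 0.19 + 0.22 + 0.39)
  = 18.6420 / 1.0100 = 18.457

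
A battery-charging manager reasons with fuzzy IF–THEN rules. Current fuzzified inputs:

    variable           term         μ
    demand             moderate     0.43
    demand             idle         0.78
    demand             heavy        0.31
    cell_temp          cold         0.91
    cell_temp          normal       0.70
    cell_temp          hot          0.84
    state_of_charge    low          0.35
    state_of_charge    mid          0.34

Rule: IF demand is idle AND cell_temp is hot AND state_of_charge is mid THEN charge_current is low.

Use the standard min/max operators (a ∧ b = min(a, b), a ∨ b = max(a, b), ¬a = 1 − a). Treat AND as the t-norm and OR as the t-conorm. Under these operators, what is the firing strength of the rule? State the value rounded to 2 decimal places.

firing strength: idle=0.78, hot=0.84, mid=0.34; AND[min(a, b)] → w = 0.34

0.34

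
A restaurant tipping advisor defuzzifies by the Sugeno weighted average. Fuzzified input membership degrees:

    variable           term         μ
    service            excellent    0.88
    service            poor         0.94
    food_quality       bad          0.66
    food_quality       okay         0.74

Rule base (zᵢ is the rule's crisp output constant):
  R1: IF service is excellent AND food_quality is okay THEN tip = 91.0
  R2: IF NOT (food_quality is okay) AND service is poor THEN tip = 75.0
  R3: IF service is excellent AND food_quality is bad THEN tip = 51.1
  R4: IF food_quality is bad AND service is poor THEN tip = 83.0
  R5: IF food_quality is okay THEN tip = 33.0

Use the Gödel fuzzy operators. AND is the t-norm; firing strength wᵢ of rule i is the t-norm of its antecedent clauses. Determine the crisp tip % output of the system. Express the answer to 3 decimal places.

65.283

R1 (z=91.0): excellent=0.88, okay=0.74; AND[min(a, b)] → w = 0.74
R2 (z=75.0): ¬okay=1−0.74=0.26, poor=0.94; AND[min(a, b)] → w = 0.26
R3 (z=51.1): excellent=0.88, bad=0.66; AND[min(a, b)] → w = 0.66
R4 (z=83.0): bad=0.66, poor=0.94; AND[min(a, b)] → w = 0.66
R5 (z=33.0): okay=0.74 → w = 0.74
Weighted average = (0.74·91.0 + 0.26·75.0 + 0.66·51.1 + 0.66·83.0 + 0.74·33.0) / (0.74 + 0.26 + 0.66 + 0.66 + 0.74)
  = 199.7660 / 3.0600 = 65.283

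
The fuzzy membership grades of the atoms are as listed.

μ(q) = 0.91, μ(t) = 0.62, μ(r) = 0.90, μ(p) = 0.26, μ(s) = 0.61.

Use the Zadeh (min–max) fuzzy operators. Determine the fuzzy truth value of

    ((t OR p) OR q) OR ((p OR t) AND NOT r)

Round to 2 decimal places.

t OR p = max(a, b) on (0.62, 0.26) = 0.62
(t OR p) OR q = max(a, b) on (0.62, 0.91) = 0.91
p OR t = max(a, b) on (0.26, 0.62) = 0.62
NOT r = 1 − 0.90 = 0.10
(p OR t) AND NOT r = min(a, b) on (0.62, 0.10) = 0.10
((t OR p) OR q) OR ((p OR t) AND NOT r) = max(a, b) on (0.91, 0.10) = 0.91

0.91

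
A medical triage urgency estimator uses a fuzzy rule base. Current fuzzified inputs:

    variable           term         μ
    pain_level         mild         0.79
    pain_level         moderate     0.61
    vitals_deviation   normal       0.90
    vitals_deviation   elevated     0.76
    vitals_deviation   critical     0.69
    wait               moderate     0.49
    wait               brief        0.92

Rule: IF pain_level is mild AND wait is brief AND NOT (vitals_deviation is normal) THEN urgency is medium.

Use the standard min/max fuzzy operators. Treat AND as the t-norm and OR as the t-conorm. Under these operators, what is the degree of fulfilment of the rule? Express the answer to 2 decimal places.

firing strength: mild=0.79, brief=0.92, ¬normal=1−0.90=0.10; AND[min(a, b)] → w = 0.10

0.10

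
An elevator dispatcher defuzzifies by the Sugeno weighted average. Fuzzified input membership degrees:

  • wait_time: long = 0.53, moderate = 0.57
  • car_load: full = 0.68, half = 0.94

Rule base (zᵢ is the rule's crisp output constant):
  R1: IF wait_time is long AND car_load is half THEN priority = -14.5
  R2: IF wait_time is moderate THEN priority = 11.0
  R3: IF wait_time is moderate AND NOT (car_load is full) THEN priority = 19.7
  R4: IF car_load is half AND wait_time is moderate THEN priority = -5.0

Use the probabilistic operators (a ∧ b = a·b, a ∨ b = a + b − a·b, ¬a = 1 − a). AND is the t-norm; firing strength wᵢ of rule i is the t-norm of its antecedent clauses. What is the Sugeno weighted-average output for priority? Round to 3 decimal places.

R1 (z=-14.5): long=0.53, half=0.94; AND[a·b] → w = 0.4982
R2 (z=11.0): moderate=0.57 → w = 0.5700
R3 (z=19.7): moderate=0.57, ¬full=1−0.68=0.32; AND[a·b] → w = 0.1824
R4 (z=-5.0): half=0.94, moderate=0.57; AND[a·b] → w = 0.5358
Weighted average = (0.4982·-14.5 + 0.5700·11.0 + 0.1824·19.7 + 0.5358·-5.0) / (0.4982 + 0.5700 + 0.1824 + 0.5358)
  = -0.0396 / 1.7864 = -0.022

-0.022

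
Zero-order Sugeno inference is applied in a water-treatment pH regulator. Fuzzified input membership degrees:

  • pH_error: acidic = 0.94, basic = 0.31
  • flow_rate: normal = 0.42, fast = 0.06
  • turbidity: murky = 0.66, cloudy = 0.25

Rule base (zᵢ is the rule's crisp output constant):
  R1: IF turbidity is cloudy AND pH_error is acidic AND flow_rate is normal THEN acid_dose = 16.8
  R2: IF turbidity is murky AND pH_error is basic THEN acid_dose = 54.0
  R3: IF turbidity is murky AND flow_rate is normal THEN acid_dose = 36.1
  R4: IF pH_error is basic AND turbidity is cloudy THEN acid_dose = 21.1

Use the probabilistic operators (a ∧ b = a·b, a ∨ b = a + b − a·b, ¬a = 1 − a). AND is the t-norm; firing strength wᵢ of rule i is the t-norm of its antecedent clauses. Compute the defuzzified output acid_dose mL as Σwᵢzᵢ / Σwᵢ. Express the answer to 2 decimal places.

R1 (z=16.8): cloudy=0.25, acidic=0.94, normal=0.42; AND[a·b] → w = 0.0987
R2 (z=54.0): murky=0.66, basic=0.31; AND[a·b] → w = 0.2046
R3 (z=36.1): murky=0.66, normal=0.42; AND[a·b] → w = 0.2772
R4 (z=21.1): basic=0.31, cloudy=0.25; AND[a·b] → w = 0.0775
Weighted average = (0.0987·16.8 + 0.2046·54.0 + 0.2772·36.1 + 0.0775·21.1) / (0.0987 + 0.2046 + 0.2772 + 0.0775)
  = 24.3487 / 0.6580 = 37.00

37.00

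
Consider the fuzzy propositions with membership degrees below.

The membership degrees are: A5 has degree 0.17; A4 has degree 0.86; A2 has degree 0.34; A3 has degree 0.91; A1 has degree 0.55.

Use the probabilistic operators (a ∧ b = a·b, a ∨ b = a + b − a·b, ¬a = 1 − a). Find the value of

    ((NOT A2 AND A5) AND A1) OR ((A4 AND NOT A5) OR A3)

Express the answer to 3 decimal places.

NOT A2 = 1 − 0.3400 = 0.6600
NOT A2 AND A5 = a·b on (0.6600, 0.1700) = 0.1122
(NOT A2 AND A5) AND A1 = a·b on (0.1122, 0.5500) = 0.0617
NOT A5 = 1 − 0.1700 = 0.8300
A4 AND NOT A5 = a·b on (0.8600, 0.8300) = 0.7138
(A4 AND NOT A5) OR A3 = a + b − a·b on (0.7138, 0.9100) = 0.9742
((NOT A2 AND A5) AND A1) OR ((A4 AND NOT A5) OR A3) = a + b − a·b on (0.0617, 0.9742) = 0.9758

0.976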